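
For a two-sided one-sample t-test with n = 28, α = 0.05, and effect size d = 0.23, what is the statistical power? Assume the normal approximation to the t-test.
Power ≈ 0.23

Power calculation (one-sample t-test, normal approximation):
z_β = d · √n - z_{α/2}
z_β = 0.23 · √28 - 1.960
z_β = 0.23 · 5.292 - 1.960
z_β = -0.743

Power = Φ(z_β) = Φ(-0.743) ≈ 0.229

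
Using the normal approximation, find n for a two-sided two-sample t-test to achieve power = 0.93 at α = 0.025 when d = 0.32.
n = 270 per group

Sample size formula (two-sample t-test, normal approximation):
n = 2 · ((z_{α/2} + z_β) / d)²

z_{α/2} = 2.241 (for α = 0.025, two-sided)
z_β = 1.476 (for power = 0.93)
d = 0.32

n = 2 · ((2.241 + 1.476) / 0.32)²
n = 2 · (11.616)²
n ≈ 269.86
Round up to the next whole number: n = 270 per group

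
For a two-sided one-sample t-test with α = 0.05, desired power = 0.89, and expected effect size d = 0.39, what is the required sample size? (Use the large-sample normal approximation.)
n = 67

Sample size formula (one-sample t-test, normal approximation):
n = ((z_{α/2} + z_β) / d)²

z_{α/2} = 1.960 (for α = 0.05, two-sided)
z_β = 1.227 (for power = 0.89)
d = 0.39

n = ((1.960 + 1.227) / 0.39)²
n = (8.172)²
n ≈ 66.78
Round up to the next whole number: n = 67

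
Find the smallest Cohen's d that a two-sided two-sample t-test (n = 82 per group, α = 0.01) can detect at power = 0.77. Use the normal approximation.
d ≈ 0.52

Minimum detectable effect (two-sample t-test, normal approximation):
d = (z_{α/2} + z_β) / √(n/2)
d = (2.576 + 0.739) / √(82/2)
d = 3.315 / 6.403
d ≈ 0.52

By Cohen's convention (0.2 small / 0.5 medium / 0.8 large): medium effect.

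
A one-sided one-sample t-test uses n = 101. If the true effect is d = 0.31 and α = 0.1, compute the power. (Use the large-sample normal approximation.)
Power ≈ 0.97

Power calculation (one-sample t-test, normal approximation):
z_β = d · √n - z_α
z_β = 0.31 · √101 - 1.282
z_β = 0.31 · 10.050 - 1.282
z_β = 1.834

Power = Φ(z_β) = Φ(1.834) ≈ 0.967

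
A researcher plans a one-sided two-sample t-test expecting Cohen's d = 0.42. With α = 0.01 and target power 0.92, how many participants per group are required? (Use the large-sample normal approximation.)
n = 158 per group

Sample size formula (two-sample t-test, normal approximation):
n = 2 · ((z_α + z_β) / d)²

z_α = 2.326 (for α = 0.01, one-sided)
z_β = 1.405 (for power = 0.92)
d = 0.42

n = 2 · ((2.326 + 1.405) / 0.42)²
n = 2 · (8.883)²
n ≈ 157.82
Round up to the next whole number: n = 158 per group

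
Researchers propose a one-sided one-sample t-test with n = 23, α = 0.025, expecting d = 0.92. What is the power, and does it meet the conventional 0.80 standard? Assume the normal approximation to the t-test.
Power ≈ 0.99; the study is adequately powered (power ≥ 0.80)

Power calculation (one-sample t-test, normal approximation):
z_β = d · √n - z_α
z_β = 0.92 · √23 - 1.960
z_β = 0.92 · 4.796 - 1.960
z_β = 2.452

Power = Φ(z_β) = Φ(2.452) ≈ 0.993

Effect size d = 0.92 is large by Cohen's convention (0.2/0.5/0.8).

Threshold: power ≥ 0.80 is conventionally adequate.
Power ≈ 0.99 → the study is adequately powered (power ≥ 0.80).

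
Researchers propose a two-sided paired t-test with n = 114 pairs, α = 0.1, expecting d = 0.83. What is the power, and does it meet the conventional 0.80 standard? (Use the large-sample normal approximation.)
Power ≈ 1.00; the study is adequately powered (power ≥ 0.80)

Power calculation (paired t-test, normal approximation):
z_β = d · √n - z_{α/2}
z_β = 0.83 · √114 - 1.645
z_β = 0.83 · 10.677 - 1.645
z_β = 7.217

Power = Φ(z_β) = Φ(7.217) ≈ 1.000

Effect size d = 0.83 is large by Cohen's convention (0.2/0.5/0.8).

Threshold: power ≥ 0.80 is conventionally adequate.
Power ≈ 1.00 → the study is adequately powered (power ≥ 0.80).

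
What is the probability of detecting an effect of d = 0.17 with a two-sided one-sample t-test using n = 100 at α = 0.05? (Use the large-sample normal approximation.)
Power ≈ 0.40

Power calculation (one-sample t-test, normal approximation):
z_β = d · √n - z_{α/2}
z_β = 0.17 · √100 - 1.960
z_β = 0.17 · 10.000 - 1.960
z_β = -0.260

Power = Φ(z_β) = Φ(-0.260) ≈ 0.397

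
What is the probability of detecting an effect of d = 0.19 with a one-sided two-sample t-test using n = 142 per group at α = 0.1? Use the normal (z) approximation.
Power ≈ 0.63

Power calculation (two-sample t-test, normal approximation):
z_β = d · √(n/2) - z_α
z_β = 0.19 · √(142/2) - 1.282
z_β = 0.19 · 8.426 - 1.282
z_β = 0.319

Power = Φ(z_β) = Φ(0.319) ≈ 0.625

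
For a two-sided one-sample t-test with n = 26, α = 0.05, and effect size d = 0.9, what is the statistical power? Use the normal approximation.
Power ≈ 1.00

Power calculation (one-sample t-test, normal approximation):
z_β = d · √n - z_{α/2}
z_β = 0.9 · √26 - 1.960
z_β = 0.9 · 5.099 - 1.960
z_β = 2.629

Power = Φ(z_β) = Φ(2.629) ≈ 0.996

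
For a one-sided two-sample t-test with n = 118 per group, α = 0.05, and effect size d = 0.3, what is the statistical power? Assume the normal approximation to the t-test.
Power ≈ 0.75

Power calculation (two-sample t-test, normal approximation):
z_β = d · √(n/2) - z_α
z_β = 0.3 · √(118/2) - 1.645
z_β = 0.3 · 7.681 - 1.645
z_β = 0.659

Power = Φ(z_β) = Φ(0.659) ≈ 0.745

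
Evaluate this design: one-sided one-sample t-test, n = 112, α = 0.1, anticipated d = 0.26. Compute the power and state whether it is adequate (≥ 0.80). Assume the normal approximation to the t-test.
Power ≈ 0.93; the study is adequately powered (power ≥ 0.80)

Power calculation (one-sample t-test, normal approximation):
z_β = d · √n - z_α
z_β = 0.26 · √112 - 1.282
z_β = 0.26 · 10.583 - 1.282
z_β = 1.470

Power = Φ(z_β) = Φ(1.470) ≈ 0.929

Effect size d = 0.26 is small by Cohen's convention (0.2/0.5/0.8).

Threshold: power ≥ 0.80 is conventionally adequate.
Power ≈ 0.93 → the study is adequately powered (power ≥ 0.80).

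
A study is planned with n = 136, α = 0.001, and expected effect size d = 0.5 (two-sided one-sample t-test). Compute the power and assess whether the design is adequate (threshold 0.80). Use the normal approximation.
Power ≈ 0.99; the study is adequately powered (power ≥ 0.80)

Power calculation (one-sample t-test, normal approximation):
z_β = d · √n - z_{α/2}
z_β = 0.5 · √136 - 3.291
z_β = 0.5 · 11.662 - 3.291
z_β = 2.540

Power = Φ(z_β) = Φ(2.540) ≈ 0.994

Effect size d = 0.5 is medium by Cohen's convention (0.2/0.5/0.8).

Threshold: power ≥ 0.80 is conventionally adequate.
Power ≈ 0.99 → the study is adequately powered (power ≥ 0.80).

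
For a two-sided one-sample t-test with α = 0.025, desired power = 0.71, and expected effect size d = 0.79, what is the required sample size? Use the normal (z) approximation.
n = 13

Sample size formula (one-sample t-test, normal approximation):
n = ((z_{α/2} + z_β) / d)²

z_{α/2} = 2.241 (for α = 0.025, two-sided)
z_β = 0.553 (for power = 0.71)
d = 0.79

n = ((2.241 + 0.553) / 0.79)²
n = (3.537)²
n ≈ 12.51
Round up to the next whole number: n = 13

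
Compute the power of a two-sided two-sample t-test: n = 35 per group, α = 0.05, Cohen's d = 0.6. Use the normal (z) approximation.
Power ≈ 0.71

Power calculation (two-sample t-test, normal approximation):
z_β = d · √(n/2) - z_{α/2}
z_β = 0.6 · √(35/2) - 1.960
z_β = 0.6 · 4.183 - 1.960
z_β = 0.550

Power = Φ(z_β) = Φ(0.550) ≈ 0.709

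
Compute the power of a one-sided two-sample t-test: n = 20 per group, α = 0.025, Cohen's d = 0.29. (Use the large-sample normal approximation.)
Power ≈ 0.15

Power calculation (two-sample t-test, normal approximation):
z_β = d · √(n/2) - z_α
z_β = 0.29 · √(20/2) - 1.960
z_β = 0.29 · 3.162 - 1.960
z_β = -1.043

Power = Φ(z_β) = Φ(-1.043) ≈ 0.148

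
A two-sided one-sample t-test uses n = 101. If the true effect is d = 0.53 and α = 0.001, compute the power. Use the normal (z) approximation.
Power ≈ 0.98

Power calculation (one-sample t-test, normal approximation):
z_β = d · √n - z_{α/2}
z_β = 0.53 · √101 - 3.291
z_β = 0.53 · 10.050 - 3.291
z_β = 2.036

Power = Φ(z_β) = Φ(2.036) ≈ 0.979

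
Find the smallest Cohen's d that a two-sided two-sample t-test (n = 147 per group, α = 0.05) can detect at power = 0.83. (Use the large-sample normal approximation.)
d ≈ 0.34

Minimum detectable effect (two-sample t-test, normal approximation):
d = (z_{α/2} + z_β) / √(n/2)
d = (1.960 + 0.954) / √(147/2)
d = 2.914 / 8.573
d ≈ 0.34

By Cohen's convention (0.2 small / 0.5 medium / 0.8 large): small effect.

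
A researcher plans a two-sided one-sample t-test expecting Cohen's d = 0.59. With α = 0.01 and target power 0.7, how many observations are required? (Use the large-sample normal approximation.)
n = 28

Sample size formula (one-sample t-test, normal approximation):
n = ((z_{α/2} + z_β) / d)²

z_{α/2} = 2.576 (for α = 0.01, two-sided)
z_β = 0.524 (for power = 0.7)
d = 0.59

n = ((2.576 + 0.524) / 0.59)²
n = (5.254)²
n ≈ 27.60
Round up to the next whole number: n = 28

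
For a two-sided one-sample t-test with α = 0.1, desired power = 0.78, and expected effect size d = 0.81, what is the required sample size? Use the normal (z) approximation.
n = 9

Sample size formula (one-sample t-test, normal approximation):
n = ((z_{α/2} + z_β) / d)²

z_{α/2} = 1.645 (for α = 0.1, two-sided)
z_β = 0.772 (for power = 0.78)
d = 0.81

n = ((1.645 + 0.772) / 0.81)²
n = (2.984)²
n ≈ 8.90
Round up to the next whole number: n = 9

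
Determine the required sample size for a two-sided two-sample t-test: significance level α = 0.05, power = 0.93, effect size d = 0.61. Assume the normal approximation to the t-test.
n = 64 per group

Sample size formula (two-sample t-test, normal approximation):
n = 2 · ((z_{α/2} + z_β) / d)²

z_{α/2} = 1.960 (for α = 0.05, two-sided)
z_β = 1.476 (for power = 0.93)
d = 0.61

n = 2 · ((1.960 + 1.476) / 0.61)²
n = 2 · (5.633)²
n ≈ 63.46
Round up to the next whole number: n = 64 per group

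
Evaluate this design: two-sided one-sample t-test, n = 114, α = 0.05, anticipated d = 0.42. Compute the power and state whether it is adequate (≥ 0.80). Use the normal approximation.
Power ≈ 0.99; the study is adequately powered (power ≥ 0.80)

Power calculation (one-sample t-test, normal approximation):
z_β = d · √n - z_{α/2}
z_β = 0.42 · √114 - 1.960
z_β = 0.42 · 10.677 - 1.960
z_β = 2.524

Power = Φ(z_β) = Φ(2.524) ≈ 0.994

Effect size d = 0.42 is small by Cohen's convention (0.2/0.5/0.8).

Threshold: power ≥ 0.80 is conventionally adequate.
Power ≈ 0.99 → the study is adequately powered (power ≥ 0.80).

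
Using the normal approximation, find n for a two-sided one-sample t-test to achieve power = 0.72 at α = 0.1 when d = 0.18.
n = 154

Sample size formula (one-sample t-test, normal approximation):
n = ((z_{α/2} + z_β) / d)²

z_{α/2} = 1.645 (for α = 0.1, two-sided)
z_β = 0.583 (for power = 0.72)
d = 0.18

n = ((1.645 + 0.583) / 0.18)²
n = (12.378)²
n ≈ 153.21
Round up to the next whole number: n = 154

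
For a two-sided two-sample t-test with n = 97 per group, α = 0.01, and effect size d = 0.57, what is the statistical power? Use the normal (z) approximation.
Power ≈ 0.92

Power calculation (two-sample t-test, normal approximation):
z_β = d · √(n/2) - z_{α/2}
z_β = 0.57 · √(97/2) - 2.576
z_β = 0.57 · 6.964 - 2.576
z_β = 1.394

Power = Φ(z_β) = Φ(1.394) ≈ 0.918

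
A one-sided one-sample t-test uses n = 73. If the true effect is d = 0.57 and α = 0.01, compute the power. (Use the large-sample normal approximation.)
Power ≈ 0.99

Power calculation (one-sample t-test, normal approximation):
z_β = d · √n - z_α
z_β = 0.57 · √73 - 2.326
z_β = 0.57 · 8.544 - 2.326
z_β = 2.544

Power = Φ(z_β) = Φ(2.544) ≈ 0.995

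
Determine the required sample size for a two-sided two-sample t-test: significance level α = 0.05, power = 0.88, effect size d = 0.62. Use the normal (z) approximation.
n = 52 per group

Sample size formula (two-sample t-test, normal approximation):
n = 2 · ((z_{α/2} + z_β) / d)²

z_{α/2} = 1.960 (for α = 0.05, two-sided)
z_β = 1.175 (for power = 0.88)
d = 0.62

n = 2 · ((1.960 + 1.175) / 0.62)²
n = 2 · (5.056)²
n ≈ 51.13
Round up to the next whole number: n = 52 per group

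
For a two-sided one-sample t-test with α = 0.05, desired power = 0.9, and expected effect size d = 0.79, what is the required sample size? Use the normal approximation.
n = 17

Sample size formula (one-sample t-test, normal approximation):
n = ((z_{α/2} + z_β) / d)²

z_{α/2} = 1.960 (for α = 0.05, two-sided)
z_β = 1.282 (for power = 0.9)
d = 0.79

n = ((1.960 + 1.282) / 0.79)²
n = (4.104)²
n ≈ 16.84
Round up to the next whole number: n = 17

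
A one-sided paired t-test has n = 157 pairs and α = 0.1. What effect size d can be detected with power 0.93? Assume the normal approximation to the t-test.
d ≈ 0.22

Minimum detectable effect (paired t-test, normal approximation):
d = (z_α + z_β) / √n
d = (1.282 + 1.476) / √157
d = 2.757 / 12.530
d ≈ 0.22

By Cohen's convention (0.2 small / 0.5 medium / 0.8 large): small effect.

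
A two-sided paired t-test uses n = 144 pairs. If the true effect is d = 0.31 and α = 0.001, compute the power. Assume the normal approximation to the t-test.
Power ≈ 0.67

Power calculation (paired t-test, normal approximation):
z_β = d · √n - z_{α/2}
z_β = 0.31 · √144 - 3.291
z_β = 0.31 · 12.000 - 3.291
z_β = 0.429

Power = Φ(z_β) = Φ(0.429) ≈ 0.666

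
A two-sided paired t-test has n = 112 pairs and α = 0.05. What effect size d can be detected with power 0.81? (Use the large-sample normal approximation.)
d ≈ 0.27

Minimum detectable effect (paired t-test, normal approximation):
d = (z_{α/2} + z_β) / √n
d = (1.960 + 0.878) / √112
d = 2.838 / 10.583
d ≈ 0.27

By Cohen's convention (0.2 small / 0.5 medium / 0.8 large): small effect.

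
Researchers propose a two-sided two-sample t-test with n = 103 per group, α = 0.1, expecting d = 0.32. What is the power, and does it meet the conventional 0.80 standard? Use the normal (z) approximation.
Power ≈ 0.74; the study is underpowered (power < 0.80)

Power calculation (two-sample t-test, normal approximation):
z_β = d · √(n/2) - z_{α/2}
z_β = 0.32 · √(103/2) - 1.645
z_β = 0.32 · 7.176 - 1.645
z_β = 0.652

Power = Φ(z_β) = Φ(0.652) ≈ 0.743

Effect size d = 0.32 is small by Cohen's convention (0.2/0.5/0.8).

Threshold: power ≥ 0.80 is conventionally adequate.
Power ≈ 0.74 → the study is underpowered (power < 0.80).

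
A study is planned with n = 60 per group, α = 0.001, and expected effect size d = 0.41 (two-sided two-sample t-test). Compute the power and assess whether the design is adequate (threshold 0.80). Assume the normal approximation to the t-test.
Power ≈ 0.15; the study is underpowered (power < 0.80)

Power calculation (two-sample t-test, normal approximation):
z_β = d · √(n/2) - z_{α/2}
z_β = 0.41 · √(60/2) - 3.291
z_β = 0.41 · 5.477 - 3.291
z_β = -1.045

Power = Φ(z_β) = Φ(-1.045) ≈ 0.148

Effect size d = 0.41 is small by Cohen's convention (0.2/0.5/0.8).

Threshold: power ≥ 0.80 is conventionally adequate.
Power ≈ 0.15 → the study is underpowered (power < 0.80).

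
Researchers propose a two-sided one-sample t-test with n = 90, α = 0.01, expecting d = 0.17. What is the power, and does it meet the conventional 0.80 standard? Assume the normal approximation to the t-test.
Power ≈ 0.17; the study is underpowered (power < 0.80)

Power calculation (one-sample t-test, normal approximation):
z_β = d · √n - z_{α/2}
z_β = 0.17 · √90 - 2.576
z_β = 0.17 · 9.487 - 2.576
z_β = -0.963

Power = Φ(z_β) = Φ(-0.963) ≈ 0.168

Effect size d = 0.17 is very small by Cohen's convention (0.2/0.5/0.8).

Threshold: power ≥ 0.80 is conventionally adequate.
Power ≈ 0.17 → the study is underpowered (power < 0.80).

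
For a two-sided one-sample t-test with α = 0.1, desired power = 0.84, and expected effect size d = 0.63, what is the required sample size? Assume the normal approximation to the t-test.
n = 18

Sample size formula (one-sample t-test, normal approximation):
n = ((z_{α/2} + z_β) / d)²

z_{α/2} = 1.645 (for α = 0.1, two-sided)
z_β = 0.994 (for power = 0.84)
d = 0.63

n = ((1.645 + 0.994) / 0.63)²
n = (4.189)²
n ≈ 17.55
Round up to the next whole number: n = 18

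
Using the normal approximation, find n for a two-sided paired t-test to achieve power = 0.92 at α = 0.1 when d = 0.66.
n = 22 pairs

Sample size formula (paired t-test, normal approximation):
n = ((z_{α/2} + z_β) / d)²

z_{α/2} = 1.645 (for α = 0.1, two-sided)
z_β = 1.405 (for power = 0.92)
d = 0.66

n = ((1.645 + 1.405) / 0.66)²
n = (4.621)²
n ≈ 21.35
Round up to the next whole number: n = 22 pairs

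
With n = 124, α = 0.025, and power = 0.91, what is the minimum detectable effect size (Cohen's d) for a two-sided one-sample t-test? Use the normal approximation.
d ≈ 0.32

Minimum detectable effect (one-sample t-test, normal approximation):
d = (z_{α/2} + z_β) / √n
d = (2.241 + 1.341) / √124
d = 3.582 / 11.136
d ≈ 0.32

By Cohen's convention (0.2 small / 0.5 medium / 0.8 large): small effect.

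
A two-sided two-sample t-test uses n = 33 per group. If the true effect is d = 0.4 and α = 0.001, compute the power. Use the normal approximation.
Power ≈ 0.05

Power calculation (two-sample t-test, normal approximation):
z_β = d · √(n/2) - z_{α/2}
z_β = 0.4 · √(33/2) - 3.291
z_β = 0.4 · 4.062 - 3.291
z_β = -1.666

Power = Φ(z_β) = Φ(-1.666) ≈ 0.048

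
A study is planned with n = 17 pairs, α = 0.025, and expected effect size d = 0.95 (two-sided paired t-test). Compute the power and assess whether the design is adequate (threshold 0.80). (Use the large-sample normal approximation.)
Power ≈ 0.95; the study is adequately powered (power ≥ 0.80)

Power calculation (paired t-test, normal approximation):
z_β = d · √n - z_{α/2}
z_β = 0.95 · √17 - 2.241
z_β = 0.95 · 4.123 - 2.241
z_β = 1.676

Power = Φ(z_β) = Φ(1.676) ≈ 0.953

Effect size d = 0.95 is large by Cohen's convention (0.2/0.5/0.8).

Threshold: power ≥ 0.80 is conventionally adequate.
Power ≈ 0.95 → the study is adequately powered (power ≥ 0.80).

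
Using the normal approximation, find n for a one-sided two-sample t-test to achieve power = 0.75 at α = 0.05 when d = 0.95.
n = 12 per group

Sample size formula (two-sample t-test, normal approximation):
n = 2 · ((z_α + z_β) / d)²

z_α = 1.645 (for α = 0.05, one-sided)
z_β = 0.674 (for power = 0.75)
d = 0.95

n = 2 · ((1.645 + 0.674) / 0.95)²
n = 2 · (2.441)²
n ≈ 11.92
Round up to the next whole number: n = 12 per group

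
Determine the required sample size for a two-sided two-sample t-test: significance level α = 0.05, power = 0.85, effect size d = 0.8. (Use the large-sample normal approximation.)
n = 29 per group

Sample size formula (two-sample t-test, normal approximation):
n = 2 · ((z_{α/2} + z_β) / d)²

z_{α/2} = 1.960 (for α = 0.05, two-sided)
z_β = 1.036 (for power = 0.85)
d = 0.8

n = 2 · ((1.960 + 1.036) / 0.8)²
n = 2 · (3.745)²
n ≈ 28.05
Round up to the next whole number: n = 29 per group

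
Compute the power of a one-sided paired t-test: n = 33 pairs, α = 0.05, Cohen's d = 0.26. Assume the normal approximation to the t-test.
Power ≈ 0.44

Power calculation (paired t-test, normal approximation):
z_β = d · √n - z_α
z_β = 0.26 · √33 - 1.645
z_β = 0.26 · 5.745 - 1.645
z_β = -0.151

Power = Φ(z_β) = Φ(-0.151) ≈ 0.440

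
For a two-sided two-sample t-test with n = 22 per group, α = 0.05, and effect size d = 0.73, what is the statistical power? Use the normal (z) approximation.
Power ≈ 0.68

Power calculation (two-sample t-test, normal approximation):
z_β = d · √(n/2) - z_{α/2}
z_β = 0.73 · √(22/2) - 1.960
z_β = 0.73 · 3.317 - 1.960
z_β = 0.461

Power = Φ(z_β) = Φ(0.461) ≈ 0.678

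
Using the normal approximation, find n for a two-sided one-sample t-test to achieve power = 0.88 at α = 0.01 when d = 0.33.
n = 130

Sample size formula (one-sample t-test, normal approximation):
n = ((z_{α/2} + z_β) / d)²

z_{α/2} = 2.576 (for α = 0.01, two-sided)
z_β = 1.175 (for power = 0.88)
d = 0.33

n = ((2.576 + 1.175) / 0.33)²
n = (11.367)²
n ≈ 129.21
Round up to the next whole number: n = 130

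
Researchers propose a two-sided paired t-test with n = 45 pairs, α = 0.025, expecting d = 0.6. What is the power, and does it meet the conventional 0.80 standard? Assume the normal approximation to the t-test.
Power ≈ 0.96; the study is adequately powered (power ≥ 0.80)

Power calculation (paired t-test, normal approximation):
z_β = d · √n - z_{α/2}
z_β = 0.6 · √45 - 2.241
z_β = 0.6 · 6.708 - 2.241
z_β = 1.784

Power = Φ(z_β) = Φ(1.784) ≈ 0.963

Effect size d = 0.6 is medium by Cohen's convention (0.2/0.5/0.8).

Threshold: power ≥ 0.80 is conventionally adequate.
Power ≈ 0.96 → the study is adequately powered (power ≥ 0.80).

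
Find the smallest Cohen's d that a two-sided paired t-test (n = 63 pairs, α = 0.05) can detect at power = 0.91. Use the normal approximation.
d ≈ 0.42

Minimum detectable effect (paired t-test, normal approximation):
d = (z_{α/2} + z_β) / √n
d = (1.960 + 1.341) / √63
d = 3.301 / 7.937
d ≈ 0.42

By Cohen's convention (0.2 small / 0.5 medium / 0.8 large): small effect.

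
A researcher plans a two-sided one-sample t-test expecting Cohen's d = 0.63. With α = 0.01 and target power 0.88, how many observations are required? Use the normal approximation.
n = 36

Sample size formula (one-sample t-test, normal approximation):
n = ((z_{α/2} + z_β) / d)²

z_{α/2} = 2.576 (for α = 0.01, two-sided)
z_β = 1.175 (for power = 0.88)
d = 0.63

n = ((2.576 + 1.175) / 0.63)²
n = (5.954)²
n ≈ 35.45
Round up to the next whole number: n = 36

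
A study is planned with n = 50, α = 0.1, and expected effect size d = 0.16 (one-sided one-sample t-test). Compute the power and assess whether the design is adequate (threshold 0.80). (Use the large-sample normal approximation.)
Power ≈ 0.44; the study is underpowered (power < 0.80)

Power calculation (one-sample t-test, normal approximation):
z_β = d · √n - z_α
z_β = 0.16 · √50 - 1.282
z_β = 0.16 · 7.071 - 1.282
z_β = -0.150

Power = Φ(z_β) = Φ(-0.150) ≈ 0.440

Effect size d = 0.16 is very small by Cohen's convention (0.2/0.5/0.8).

Threshold: power ≥ 0.80 is conventionally adequate.
Power ≈ 0.44 → the study is underpowered (power < 0.80).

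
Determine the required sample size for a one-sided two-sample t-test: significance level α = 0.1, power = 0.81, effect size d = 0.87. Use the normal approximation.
n = 13 per group

Sample size formula (two-sample t-test, normal approximation):
n = 2 · ((z_α + z_β) / d)²

z_α = 1.282 (for α = 0.1, one-sided)
z_β = 0.878 (for power = 0.81)
d = 0.87

n = 2 · ((1.282 + 0.878) / 0.87)²
n = 2 · (2.483)²
n ≈ 12.33
Round up to the next whole number: n = 13 per group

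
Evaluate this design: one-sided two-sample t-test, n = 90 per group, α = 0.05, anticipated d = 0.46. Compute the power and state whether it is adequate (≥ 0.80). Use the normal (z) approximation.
Power ≈ 0.93; the study is adequately powered (power ≥ 0.80)

Power calculation (two-sample t-test, normal approximation):
z_β = d · √(n/2) - z_α
z_β = 0.46 · √(90/2) - 1.645
z_β = 0.46 · 6.708 - 1.645
z_β = 1.441

Power = Φ(z_β) = Φ(1.441) ≈ 0.925

Effect size d = 0.46 is small by Cohen's convention (0.2/0.5/0.8).

Threshold: power ≥ 0.80 is conventionally adequate.
Power ≈ 0.93 → the study is adequately powered (power ≥ 0.80).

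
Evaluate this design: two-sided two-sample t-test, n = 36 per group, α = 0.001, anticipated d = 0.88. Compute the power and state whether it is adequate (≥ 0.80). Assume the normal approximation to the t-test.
Power ≈ 0.67; the study is underpowered (power < 0.80)

Power calculation (two-sample t-test, normal approximation):
z_β = d · √(n/2) - z_{α/2}
z_β = 0.88 · √(36/2) - 3.291
z_β = 0.88 · 4.243 - 3.291
z_β = 0.443

Power = Φ(z_β) = Φ(0.443) ≈ 0.671

Effect size d = 0.88 is large by Cohen's convention (0.2/0.5/0.8).

Threshold: power ≥ 0.80 is conventionally adequate.
Power ≈ 0.67 → the study is underpowered (power < 0.80).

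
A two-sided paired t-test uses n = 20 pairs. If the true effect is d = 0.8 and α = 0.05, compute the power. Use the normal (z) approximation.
Power ≈ 0.95

Power calculation (paired t-test, normal approximation):
z_β = d · √n - z_{α/2}
z_β = 0.8 · √20 - 1.960
z_β = 0.8 · 4.472 - 1.960
z_β = 1.618

Power = Φ(z_β) = Φ(1.618) ≈ 0.947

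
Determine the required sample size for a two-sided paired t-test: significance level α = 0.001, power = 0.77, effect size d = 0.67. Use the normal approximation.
n = 37 pairs

Sample size formula (paired t-test, normal approximation):
n = ((z_{α/2} + z_β) / d)²

z_{α/2} = 3.291 (for α = 0.001, two-sided)
z_β = 0.739 (for power = 0.77)
d = 0.67

n = ((3.291 + 0.739) / 0.67)²
n = (6.015)²
n ≈ 36.18
Round up to the next whole number: n = 37 pairs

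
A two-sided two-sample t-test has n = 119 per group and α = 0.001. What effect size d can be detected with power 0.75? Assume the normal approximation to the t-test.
d ≈ 0.51

Minimum detectable effect (two-sample t-test, normal approximation):
d = (z_{α/2} + z_β) / √(n/2)
d = (3.291 + 0.674) / √(119/2)
d = 3.965 / 7.714
d ≈ 0.51

By Cohen's convention (0.2 small / 0.5 medium / 0.8 large): medium effect.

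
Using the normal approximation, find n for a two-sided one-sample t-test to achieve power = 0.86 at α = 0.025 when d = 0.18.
n = 341

Sample size formula (one-sample t-test, normal approximation):
n = ((z_{α/2} + z_β) / d)²

z_{α/2} = 2.241 (for α = 0.025, two-sided)
z_β = 1.080 (for power = 0.86)
d = 0.18

n = ((2.241 + 1.080) / 0.18)²
n = (18.450)²
n ≈ 340.40
Round up to the next whole number: n = 341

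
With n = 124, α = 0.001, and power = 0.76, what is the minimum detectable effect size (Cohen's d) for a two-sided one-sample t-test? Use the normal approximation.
d ≈ 0.36

Minimum detectable effect (one-sample t-test, normal approximation):
d = (z_{α/2} + z_β) / √n
d = (3.291 + 0.706) / √124
d = 3.997 / 11.136
d ≈ 0.36

By Cohen's convention (0.2 small / 0.5 medium / 0.8 large): small effect.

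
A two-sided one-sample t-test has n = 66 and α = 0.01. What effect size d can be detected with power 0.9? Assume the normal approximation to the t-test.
d ≈ 0.47

Minimum detectable effect (one-sample t-test, normal approximation):
d = (z_{α/2} + z_β) / √n
d = (2.576 + 1.282) / √66
d = 3.857 / 8.124
d ≈ 0.47

By Cohen's convention (0.2 small / 0.5 medium / 0.8 large): small effect.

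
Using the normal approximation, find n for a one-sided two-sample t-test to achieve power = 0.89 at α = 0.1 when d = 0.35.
n = 103 per group

Sample size formula (two-sample t-test, normal approximation):
n = 2 · ((z_α + z_β) / d)²

z_α = 1.282 (for α = 0.1, one-sided)
z_β = 1.227 (for power = 0.89)
d = 0.35

n = 2 · ((1.282 + 1.227) / 0.35)²
n = 2 · (7.169)²
n ≈ 102.79
Round up to the next whole number: n = 103 per group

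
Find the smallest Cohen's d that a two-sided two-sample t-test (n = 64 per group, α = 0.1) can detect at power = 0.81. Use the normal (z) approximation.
d ≈ 0.45

Minimum detectable effect (two-sample t-test, normal approximation):
d = (z_{α/2} + z_β) / √(n/2)
d = (1.645 + 0.878) / √(64/2)
d = 2.523 / 5.657
d ≈ 0.45

By Cohen's convention (0.2 small / 0.5 medium / 0.8 large): small effect.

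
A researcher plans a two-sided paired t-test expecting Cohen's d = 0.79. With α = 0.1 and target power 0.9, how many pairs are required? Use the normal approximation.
n = 14 pairs

Sample size formula (paired t-test, normal approximation):
n = ((z_{α/2} + z_β) / d)²

z_{α/2} = 1.645 (for α = 0.1, two-sided)
z_β = 1.282 (for power = 0.9)
d = 0.79

n = ((1.645 + 1.282) / 0.79)²
n = (3.705)²
n ≈ 13.73
Round up to the next whole number: n = 14 pairs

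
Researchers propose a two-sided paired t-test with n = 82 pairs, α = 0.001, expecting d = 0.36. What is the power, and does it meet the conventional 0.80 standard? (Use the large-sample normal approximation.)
Power ≈ 0.49; the study is underpowered (power < 0.80)

Power calculation (paired t-test, normal approximation):
z_β = d · √n - z_{α/2}
z_β = 0.36 · √82 - 3.291
z_β = 0.36 · 9.055 - 3.291
z_β = -0.031

Power = Φ(z_β) = Φ(-0.031) ≈ 0.488

Effect size d = 0.36 is small by Cohen's convention (0.2/0.5/0.8).

Threshold: power ≥ 0.80 is conventionally adequate.
Power ≈ 0.49 → the study is underpowered (power < 0.80).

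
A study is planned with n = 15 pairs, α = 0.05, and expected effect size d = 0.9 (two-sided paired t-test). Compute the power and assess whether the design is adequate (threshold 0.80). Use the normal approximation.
Power ≈ 0.94; the study is adequately powered (power ≥ 0.80)

Power calculation (paired t-test, normal approximation):
z_β = d · √n - z_{α/2}
z_β = 0.9 · √15 - 1.960
z_β = 0.9 · 3.873 - 1.960
z_β = 1.526

Power = Φ(z_β) = Φ(1.526) ≈ 0.936

Effect size d = 0.9 is large by Cohen's convention (0.2/0.5/0.8).

Threshold: power ≥ 0.80 is conventionally adequate.
Power ≈ 0.94 → the study is adequately powered (power ≥ 0.80).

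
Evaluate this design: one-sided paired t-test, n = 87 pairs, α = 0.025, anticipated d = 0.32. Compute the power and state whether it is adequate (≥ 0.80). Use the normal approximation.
Power ≈ 0.85; the study is adequately powered (power ≥ 0.80)

Power calculation (paired t-test, normal approximation):
z_β = d · √n - z_α
z_β = 0.32 · √87 - 1.960
z_β = 0.32 · 9.327 - 1.960
z_β = 1.025

Power = Φ(z_β) = Φ(1.025) ≈ 0.847

Effect size d = 0.32 is small by Cohen's convention (0.2/0.5/0.8).

Threshold: power ≥ 0.80 is conventionally adequate.
Power ≈ 0.85 → the study is adequately powered (power ≥ 0.80).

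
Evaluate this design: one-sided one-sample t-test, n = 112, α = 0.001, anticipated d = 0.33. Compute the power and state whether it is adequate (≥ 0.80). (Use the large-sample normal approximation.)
Power ≈ 0.66; the study is underpowered (power < 0.80)

Power calculation (one-sample t-test, normal approximation):
z_β = d · √n - z_α
z_β = 0.33 · √112 - 3.090
z_β = 0.33 · 10.583 - 3.090
z_β = 0.402

Power = Φ(z_β) = Φ(0.402) ≈ 0.656

Effect size d = 0.33 is small by Cohen's convention (0.2/0.5/0.8).

Threshold: power ≥ 0.80 is conventionally adequate.
Power ≈ 0.66 → the study is underpowered (power < 0.80).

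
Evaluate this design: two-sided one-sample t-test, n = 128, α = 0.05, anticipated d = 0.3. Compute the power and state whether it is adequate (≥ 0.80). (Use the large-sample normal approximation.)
Power ≈ 0.92; the study is adequately powered (power ≥ 0.80)

Power calculation (one-sample t-test, normal approximation):
z_β = d · √n - z_{α/2}
z_β = 0.3 · √128 - 1.960
z_β = 0.3 · 11.314 - 1.960
z_β = 1.434

Power = Φ(z_β) = Φ(1.434) ≈ 0.924

Effect size d = 0.3 is small by Cohen's convention (0.2/0.5/0.8).

Threshold: power ≥ 0.80 is conventionally adequate.
Power ≈ 0.92 → the study is adequately powered (power ≥ 0.80).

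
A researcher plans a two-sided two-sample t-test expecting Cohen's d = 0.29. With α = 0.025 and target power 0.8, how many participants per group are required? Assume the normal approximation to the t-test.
n = 227 per group

Sample size formula (two-sample t-test, normal approximation):
n = 2 · ((z_{α/2} + z_β) / d)²

z_{α/2} = 2.241 (for α = 0.025, two-sided)
z_β = 0.842 (for power = 0.8)
d = 0.29

n = 2 · ((2.241 + 0.842) / 0.29)²
n = 2 · (10.631)²
n ≈ 226.04
Round up to the next whole number: n = 227 per group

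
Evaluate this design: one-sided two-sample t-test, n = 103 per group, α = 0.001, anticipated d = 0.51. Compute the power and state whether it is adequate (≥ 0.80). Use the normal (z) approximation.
Power ≈ 0.72; the study is underpowered (power < 0.80)

Power calculation (two-sample t-test, normal approximation):
z_β = d · √(n/2) - z_α
z_β = 0.51 · √(103/2) - 3.090
z_β = 0.51 · 7.176 - 3.090
z_β = 0.570

Power = Φ(z_β) = Φ(0.570) ≈ 0.716

Effect size d = 0.51 is medium by Cohen's convention (0.2/0.5/0.8).

Threshold: power ≥ 0.80 is conventionally adequate.
Power ≈ 0.72 → the study is underpowered (power < 0.80).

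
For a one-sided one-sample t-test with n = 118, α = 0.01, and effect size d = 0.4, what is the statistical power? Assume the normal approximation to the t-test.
Power ≈ 0.98

Power calculation (one-sample t-test, normal approximation):
z_β = d · √n - z_α
z_β = 0.4 · √118 - 2.326
z_β = 0.4 · 10.863 - 2.326
z_β = 2.019

Power = Φ(z_β) = Φ(2.019) ≈ 0.978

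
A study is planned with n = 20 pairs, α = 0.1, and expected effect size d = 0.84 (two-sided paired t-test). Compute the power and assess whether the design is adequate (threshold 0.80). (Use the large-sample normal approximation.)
Power ≈ 0.98; the study is adequately powered (power ≥ 0.80)

Power calculation (paired t-test, normal approximation):
z_β = d · √n - z_{α/2}
z_β = 0.84 · √20 - 1.645
z_β = 0.84 · 4.472 - 1.645
z_β = 2.112

Power = Φ(z_β) = Φ(2.112) ≈ 0.983

Effect size d = 0.84 is large by Cohen's convention (0.2/0.5/0.8).

Threshold: power ≥ 0.80 is conventionally adequate.
Power ≈ 0.98 → the study is adequately powered (power ≥ 0.80).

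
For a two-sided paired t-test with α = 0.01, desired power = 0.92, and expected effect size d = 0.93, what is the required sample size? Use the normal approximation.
n = 19 pairs

Sample size formula (paired t-test, normal approximation):
n = ((z_{α/2} + z_β) / d)²

z_{α/2} = 2.576 (for α = 0.01, two-sided)
z_β = 1.405 (for power = 0.92)
d = 0.93

n = ((2.576 + 1.405) / 0.93)²
n = (4.281)²
n ≈ 18.33
Round up to the next whole number: n = 19 pairs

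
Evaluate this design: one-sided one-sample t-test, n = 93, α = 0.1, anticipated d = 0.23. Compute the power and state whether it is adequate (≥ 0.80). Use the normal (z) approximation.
Power ≈ 0.83; the study is adequately powered (power ≥ 0.80)

Power calculation (one-sample t-test, normal approximation):
z_β = d · √n - z_α
z_β = 0.23 · √93 - 1.282
z_β = 0.23 · 9.644 - 1.282
z_β = 0.936

Power = Φ(z_β) = Φ(0.936) ≈ 0.825

Effect size d = 0.23 is small by Cohen's convention (0.2/0.5/0.8).

Threshold: power ≥ 0.80 is conventionally adequate.
Power ≈ 0.83 → the study is adequately powered (power ≥ 0.80).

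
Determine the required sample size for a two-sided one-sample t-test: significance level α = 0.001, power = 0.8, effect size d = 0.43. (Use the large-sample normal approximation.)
n = 93

Sample size formula (one-sample t-test, normal approximation):
n = ((z_{α/2} + z_β) / d)²

z_{α/2} = 3.291 (for α = 0.001, two-sided)
z_β = 0.842 (for power = 0.8)
d = 0.43

n = ((3.291 + 0.842) / 0.43)²
n = (9.612)²
n ≈ 92.39
Round up to the next whole number: n = 93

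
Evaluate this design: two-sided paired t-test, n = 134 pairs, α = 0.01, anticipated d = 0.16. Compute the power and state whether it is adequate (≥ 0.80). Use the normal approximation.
Power ≈ 0.23; the study is underpowered (power < 0.80)

Power calculation (paired t-test, normal approximation):
z_β = d · √n - z_{α/2}
z_β = 0.16 · √134 - 2.576
z_β = 0.16 · 11.576 - 2.576
z_β = -0.724

Power = Φ(z_β) = Φ(-0.724) ≈ 0.235

Effect size d = 0.16 is very small by Cohen's convention (0.2/0.5/0.8).

Threshold: power ≥ 0.80 is conventionally adequate.
Power ≈ 0.23 → the study is underpowered (power < 0.80).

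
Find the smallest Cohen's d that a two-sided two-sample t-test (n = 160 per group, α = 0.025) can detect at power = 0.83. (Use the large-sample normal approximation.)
d ≈ 0.36

Minimum detectable effect (two-sample t-test, normal approximation):
d = (z_{α/2} + z_β) / √(n/2)
d = (2.241 + 0.954) / √(160/2)
d = 3.196 / 8.944
d ≈ 0.36

By Cohen's convention (0.2 small / 0.5 medium / 0.8 large): small effect.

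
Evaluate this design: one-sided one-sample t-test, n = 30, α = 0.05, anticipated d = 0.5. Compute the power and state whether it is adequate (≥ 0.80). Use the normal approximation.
Power ≈ 0.86; the study is adequately powered (power ≥ 0.80)

Power calculation (one-sample t-test, normal approximation):
z_β = d · √n - z_α
z_β = 0.5 · √30 - 1.645
z_β = 0.5 · 5.477 - 1.645
z_β = 1.094

Power = Φ(z_β) = Φ(1.094) ≈ 0.863

Effect size d = 0.5 is medium by Cohen's convention (0.2/0.5/0.8).

Threshold: power ≥ 0.80 is conventionally adequate.
Power ≈ 0.86 → the study is adequately powered (power ≥ 0.80).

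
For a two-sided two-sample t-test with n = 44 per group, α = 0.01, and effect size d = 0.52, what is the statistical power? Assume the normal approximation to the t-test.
Power ≈ 0.45

Power calculation (two-sample t-test, normal approximation):
z_β = d · √(n/2) - z_{α/2}
z_β = 0.52 · √(44/2) - 2.576
z_β = 0.52 · 4.690 - 2.576
z_β = -0.137

Power = Φ(z_β) = Φ(-0.137) ≈ 0.446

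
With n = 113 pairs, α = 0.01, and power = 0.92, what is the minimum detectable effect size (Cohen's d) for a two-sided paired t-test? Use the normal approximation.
d ≈ 0.37

Minimum detectable effect (paired t-test, normal approximation):
d = (z_{α/2} + z_β) / √n
d = (2.576 + 1.405) / √113
d = 3.981 / 10.630
d ≈ 0.37

By Cohen's convention (0.2 small / 0.5 medium / 0.8 large): small effect.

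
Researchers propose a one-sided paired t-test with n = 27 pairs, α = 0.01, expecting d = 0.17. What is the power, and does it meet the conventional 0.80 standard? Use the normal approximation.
Power ≈ 0.07; the study is underpowered (power < 0.80)

Power calculation (paired t-test, normal approximation):
z_β = d · √n - z_α
z_β = 0.17 · √27 - 2.326
z_β = 0.17 · 5.196 - 2.326
z_β = -1.443

Power = Φ(z_β) = Φ(-1.443) ≈ 0.075

Effect size d = 0.17 is very small by Cohen's convention (0.2/0.5/0.8).

Threshold: power ≥ 0.80 is conventionally adequate.
Power ≈ 0.07 → the study is underpowered (power < 0.80).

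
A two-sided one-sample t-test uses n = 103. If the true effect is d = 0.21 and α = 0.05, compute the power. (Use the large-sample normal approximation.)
Power ≈ 0.57

Power calculation (one-sample t-test, normal approximation):
z_β = d · √n - z_{α/2}
z_β = 0.21 · √103 - 1.960
z_β = 0.21 · 10.149 - 1.960
z_β = 0.171

Power = Φ(z_β) = Φ(0.171) ≈ 0.568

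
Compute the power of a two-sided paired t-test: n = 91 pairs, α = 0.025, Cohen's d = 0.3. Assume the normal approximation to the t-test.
Power ≈ 0.73

Power calculation (paired t-test, normal approximation):
z_β = d · √n - z_{α/2}
z_β = 0.3 · √91 - 2.241
z_β = 0.3 · 9.539 - 2.241
z_β = 0.620

Power = Φ(z_β) = Φ(0.620) ≈ 0.733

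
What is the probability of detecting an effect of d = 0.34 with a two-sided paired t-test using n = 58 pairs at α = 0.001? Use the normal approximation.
Power ≈ 0.24

Power calculation (paired t-test, normal approximation):
z_β = d · √n - z_{α/2}
z_β = 0.34 · √58 - 3.291
z_β = 0.34 · 7.616 - 3.291
z_β = -0.701

Power = Φ(z_β) = Φ(-0.701) ≈ 0.242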